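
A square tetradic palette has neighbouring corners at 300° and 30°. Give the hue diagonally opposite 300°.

A square tetradic scheme places four hues 90° apart; opposite corners are 180° apart.
300 + 180 = 480 → 480 − 360 = 120°

120°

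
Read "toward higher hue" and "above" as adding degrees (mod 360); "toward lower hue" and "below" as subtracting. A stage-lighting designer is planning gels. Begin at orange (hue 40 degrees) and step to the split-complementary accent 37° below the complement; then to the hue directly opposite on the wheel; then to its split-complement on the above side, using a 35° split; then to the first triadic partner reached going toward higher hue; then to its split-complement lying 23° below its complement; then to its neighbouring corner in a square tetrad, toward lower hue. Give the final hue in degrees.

45°

40 + 143 = 183°   (split-comp 37° ↓)
183 + 180 = 363 → 363 − 360 = 3°   (complement)
3 + 215 = 218°   (split-comp 35° ↑)
218 + 120 = 338°   (triadic ↑)
338 + 157 = 495 → 495 − 360 = 135°   (split-comp 23° ↓)
135 − 90 = 45°   (square ↓)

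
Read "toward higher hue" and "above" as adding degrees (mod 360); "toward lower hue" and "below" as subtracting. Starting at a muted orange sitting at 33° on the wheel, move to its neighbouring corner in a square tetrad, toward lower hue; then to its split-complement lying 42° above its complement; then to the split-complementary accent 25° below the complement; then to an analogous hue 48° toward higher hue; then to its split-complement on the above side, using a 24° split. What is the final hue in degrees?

212°

square ↓ −90°: 33 − 90 = -57 → -57 + 360 = 303°
split-comp 42° ↑ +222°: 303 + 222 = 525 → 525 − 360 = 165°
split-comp 25° ↓ +155°: 165 + 155 = 320°
analog 48° ↑ +48°: 320 + 48 = 368 → 368 − 360 = 8°
split-comp 24° ↑ +204°: 8 + 204 = 212°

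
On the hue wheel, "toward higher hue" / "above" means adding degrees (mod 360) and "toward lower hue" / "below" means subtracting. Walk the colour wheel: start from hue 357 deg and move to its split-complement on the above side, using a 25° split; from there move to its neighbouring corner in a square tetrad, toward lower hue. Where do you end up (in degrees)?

split-comp 25° ↑ +205°: 357 + 205 = 562 → 562 − 360 = 202°
square ↓ −90°: 202 − 90 = 112°

112°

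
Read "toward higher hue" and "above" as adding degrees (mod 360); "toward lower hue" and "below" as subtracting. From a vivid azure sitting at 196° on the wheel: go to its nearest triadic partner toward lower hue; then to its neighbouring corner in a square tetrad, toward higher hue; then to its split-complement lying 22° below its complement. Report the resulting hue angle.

324°

−120° (triadic ↓): 196 − 120 = 76°
+90° (square ↑): 76 + 90 = 166°
+158° (split-comp 22° ↓): 166 + 158 = 324°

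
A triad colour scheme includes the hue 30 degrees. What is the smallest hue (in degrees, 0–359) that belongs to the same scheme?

30°

A triad places three hues 120° apart.
The full set through 30° is {30°, 150°, 270°}.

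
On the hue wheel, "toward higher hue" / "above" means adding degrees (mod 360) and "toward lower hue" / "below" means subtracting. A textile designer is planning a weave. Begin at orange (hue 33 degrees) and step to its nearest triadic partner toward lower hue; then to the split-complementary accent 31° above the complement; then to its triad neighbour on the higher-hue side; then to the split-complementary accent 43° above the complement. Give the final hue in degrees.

triadic ↓ −120°: 33 − 120 = -87 → -87 + 360 = 273°
split-comp 31° ↑ +211°: 273 + 211 = 484 → 484 − 360 = 124°
triadic ↑ +120°: 124 + 120 = 244°
split-comp 43° ↑ +223°: 244 + 223 = 467 → 467 − 360 = 107°

107°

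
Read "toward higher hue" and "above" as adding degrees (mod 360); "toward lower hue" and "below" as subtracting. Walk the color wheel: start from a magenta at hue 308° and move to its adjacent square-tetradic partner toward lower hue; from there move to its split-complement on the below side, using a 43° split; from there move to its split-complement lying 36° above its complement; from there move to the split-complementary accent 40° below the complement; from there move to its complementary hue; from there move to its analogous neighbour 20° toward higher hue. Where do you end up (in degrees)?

308 − 90 = 218°   (square ↓)
218 + 137 = 355°   (split-comp 43° ↓)
355 + 216 = 571 → 571 − 360 = 211°   (split-comp 36° ↑)
211 + 140 = 351°   (split-comp 40° ↓)
351 + 180 = 531 → 531 − 360 = 171°   (complement)
171 + 20 = 191°   (analog 20° ↑)

191°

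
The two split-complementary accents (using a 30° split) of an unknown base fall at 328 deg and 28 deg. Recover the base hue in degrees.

178°

The accents sit 30° either side of the complement, so the complement is their short-arc midpoint on the wheel.
Short-arc midpoint of 328° and 28°: 358°.
Base is 180° from the complement: 358 − 180 = 178°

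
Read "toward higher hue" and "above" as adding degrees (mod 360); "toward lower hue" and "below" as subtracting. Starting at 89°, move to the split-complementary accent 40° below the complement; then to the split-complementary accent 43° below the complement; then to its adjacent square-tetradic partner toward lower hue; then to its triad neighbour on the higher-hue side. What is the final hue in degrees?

36°

+140° (split-comp 40° ↓): 89 + 140 = 229°
+137° (split-comp 43° ↓): 229 + 137 = 366 → 366 − 360 = 6°
−90° (square ↓): 6 − 90 = -84 → -84 + 360 = 276°
+120° (triadic ↑): 276 + 120 = 396 → 396 − 360 = 36°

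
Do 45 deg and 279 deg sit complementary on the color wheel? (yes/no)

Angular distance: |45 − 279| = 234; shorter arc = 360 − 234 = 126°.
Complementary requires 180°.

no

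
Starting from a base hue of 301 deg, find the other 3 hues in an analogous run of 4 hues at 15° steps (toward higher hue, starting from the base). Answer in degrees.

301 + 15 = 316°
301 + 30 = 331°
301 + 45 = 346°

316°, 331°, 346°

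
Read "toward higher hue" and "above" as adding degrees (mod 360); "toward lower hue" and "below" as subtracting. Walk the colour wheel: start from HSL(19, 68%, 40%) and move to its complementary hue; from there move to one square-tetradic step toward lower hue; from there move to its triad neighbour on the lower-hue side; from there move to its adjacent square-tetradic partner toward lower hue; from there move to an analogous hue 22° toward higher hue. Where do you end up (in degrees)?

281°

complement +180°: 19 + 180 = 199°
square ↓ −90°: 199 − 90 = 109°
triadic ↓ −120°: 109 − 120 = -11 → -11 + 360 = 349°
square ↓ −90°: 349 − 90 = 259°
analog 22° ↑ +22°: 259 + 22 = 281°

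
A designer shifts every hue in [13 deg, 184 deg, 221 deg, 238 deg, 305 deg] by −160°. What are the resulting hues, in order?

13 − 160 = -147 → -147 + 360 = 213°
184 − 160 = 24°
221 − 160 = 61°
238 − 160 = 78°
305 − 160 = 145°

213°, 24°, 61°, 78°, 145°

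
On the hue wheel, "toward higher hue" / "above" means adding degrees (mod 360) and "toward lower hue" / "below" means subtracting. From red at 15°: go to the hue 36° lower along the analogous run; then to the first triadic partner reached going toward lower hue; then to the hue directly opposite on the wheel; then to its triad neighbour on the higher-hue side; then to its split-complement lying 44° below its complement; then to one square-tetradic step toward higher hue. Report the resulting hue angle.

25°

−36° (analog 36° ↓): 15 − 36 = -21 → -21 + 360 = 339°
−120° (triadic ↓): 339 − 120 = 219°
+180° (complement): 219 + 180 = 399 → 399 − 360 = 39°
+120° (triadic ↑): 39 + 120 = 159°
+136° (split-comp 44° ↓): 159 + 136 = 295°
+90° (square ↑): 295 + 90 = 385 → 385 − 360 = 25°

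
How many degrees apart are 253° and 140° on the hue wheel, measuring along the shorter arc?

|253 − 140| = 113.
113 ≤ 180, so the shorter arc is 113°.

113°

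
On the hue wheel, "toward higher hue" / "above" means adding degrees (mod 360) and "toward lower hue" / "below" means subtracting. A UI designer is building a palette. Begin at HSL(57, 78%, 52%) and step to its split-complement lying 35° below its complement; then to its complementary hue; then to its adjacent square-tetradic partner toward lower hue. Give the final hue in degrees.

+145° (split-comp 35° ↓): 57 + 145 = 202°
+180° (complement): 202 + 180 = 382 → 382 − 360 = 22°
−90° (square ↓): 22 − 90 = -68 → -68 + 360 = 292°

292°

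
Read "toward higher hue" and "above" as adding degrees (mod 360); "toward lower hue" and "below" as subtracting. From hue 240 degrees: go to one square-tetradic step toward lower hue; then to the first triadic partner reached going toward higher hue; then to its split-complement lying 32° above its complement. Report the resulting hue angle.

122°

240 − 90 = 150°   (square ↓)
150 + 120 = 270°   (triadic ↑)
270 + 212 = 482 → 482 − 360 = 122°   (split-comp 32° ↑)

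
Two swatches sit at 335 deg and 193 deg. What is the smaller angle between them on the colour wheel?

142°

|335 − 193| = 142.
142 ≤ 180, so the shorter arc is 142°.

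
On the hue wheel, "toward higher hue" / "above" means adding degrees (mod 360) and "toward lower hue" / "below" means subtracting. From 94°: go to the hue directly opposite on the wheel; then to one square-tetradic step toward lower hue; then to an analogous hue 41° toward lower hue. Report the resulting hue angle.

143°

+180° (complement): 94 + 180 = 274°
−90° (square ↓): 274 − 90 = 184°
−41° (analog 41° ↓): 184 − 41 = 143°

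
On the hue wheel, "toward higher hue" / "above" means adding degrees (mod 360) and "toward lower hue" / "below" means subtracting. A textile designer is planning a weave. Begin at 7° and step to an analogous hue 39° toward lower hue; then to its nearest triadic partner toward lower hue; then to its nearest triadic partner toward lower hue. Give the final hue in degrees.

7 − 39 = -32 → -32 + 360 = 328°   (analog 39° ↓)
328 − 120 = 208°   (triadic ↓)
208 − 120 = 88°   (triadic ↓)

88°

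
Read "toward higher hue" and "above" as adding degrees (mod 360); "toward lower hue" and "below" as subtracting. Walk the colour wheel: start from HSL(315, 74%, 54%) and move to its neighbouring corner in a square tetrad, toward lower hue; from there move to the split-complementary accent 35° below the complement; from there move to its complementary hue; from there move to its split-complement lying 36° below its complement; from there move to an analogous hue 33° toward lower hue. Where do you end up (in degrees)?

−90° (square ↓): 315 − 90 = 225°
+145° (split-comp 35° ↓): 225 + 145 = 370 → 370 − 360 = 10°
+180° (complement): 10 + 180 = 190°
+144° (split-comp 36° ↓): 190 + 144 = 334°
−33° (analog 33° ↓): 334 − 33 = 301°

301°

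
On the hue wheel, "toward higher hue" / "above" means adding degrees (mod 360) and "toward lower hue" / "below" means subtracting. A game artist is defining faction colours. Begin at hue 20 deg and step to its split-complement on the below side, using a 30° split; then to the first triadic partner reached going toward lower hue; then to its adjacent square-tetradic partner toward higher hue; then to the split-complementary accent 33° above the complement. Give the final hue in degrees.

split-comp 30° ↓ +150°: 20 + 150 = 170°
triadic ↓ −120°: 170 − 120 = 50°
square ↑ +90°: 50 + 90 = 140°
split-comp 33° ↑ +213°: 140 + 213 = 353°

353°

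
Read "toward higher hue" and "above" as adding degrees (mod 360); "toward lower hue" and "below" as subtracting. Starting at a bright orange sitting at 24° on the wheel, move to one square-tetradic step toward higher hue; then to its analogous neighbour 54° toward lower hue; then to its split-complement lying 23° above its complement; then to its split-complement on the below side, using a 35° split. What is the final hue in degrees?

+90° (square ↑): 24 + 90 = 114°
−54° (analog 54° ↓): 114 − 54 = 60°
+203° (split-comp 23° ↑): 60 + 203 = 263°
+145° (split-comp 35° ↓): 263 + 145 = 408 → 408 − 360 = 48°

48°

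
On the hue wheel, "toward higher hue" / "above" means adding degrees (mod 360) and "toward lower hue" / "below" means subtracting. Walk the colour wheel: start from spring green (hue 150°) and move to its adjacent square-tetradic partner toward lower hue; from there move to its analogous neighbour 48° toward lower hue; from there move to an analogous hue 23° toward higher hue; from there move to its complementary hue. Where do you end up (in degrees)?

215°

square ↓ −90°: 150 − 90 = 60°
analog 48° ↓ −48°: 60 − 48 = 12°
analog 23° ↑ +23°: 12 + 23 = 35°
complement +180°: 35 + 180 = 215°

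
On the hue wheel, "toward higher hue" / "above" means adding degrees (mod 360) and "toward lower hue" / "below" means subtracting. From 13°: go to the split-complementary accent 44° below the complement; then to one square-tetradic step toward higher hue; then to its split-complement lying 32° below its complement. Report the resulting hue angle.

split-comp 44° ↓ +136°: 13 + 136 = 149°
square ↑ +90°: 149 + 90 = 239°
split-comp 32° ↓ +148°: 239 + 148 = 387 → 387 − 360 = 27°

27°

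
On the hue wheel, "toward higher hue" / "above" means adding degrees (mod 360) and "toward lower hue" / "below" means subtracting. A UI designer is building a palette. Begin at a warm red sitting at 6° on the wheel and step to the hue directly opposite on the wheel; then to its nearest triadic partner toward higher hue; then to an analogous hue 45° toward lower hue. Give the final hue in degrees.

261°

complement +180°: 6 + 180 = 186°
triadic ↑ +120°: 186 + 120 = 306°
analog 45° ↓ −45°: 306 − 45 = 261°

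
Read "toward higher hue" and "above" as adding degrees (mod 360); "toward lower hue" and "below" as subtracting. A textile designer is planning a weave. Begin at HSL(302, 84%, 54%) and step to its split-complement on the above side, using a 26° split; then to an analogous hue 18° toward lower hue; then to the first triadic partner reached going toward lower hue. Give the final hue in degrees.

10°

+206° (split-comp 26° ↑): 302 + 206 = 508 → 508 − 360 = 148°
−18° (analog 18° ↓): 148 − 18 = 130°
−120° (triadic ↓): 130 − 120 = 10°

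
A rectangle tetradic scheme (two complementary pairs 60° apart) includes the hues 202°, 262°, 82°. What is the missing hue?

A rectangular tetradic uses two complementary pairs 60° apart: offsets 0°, 60°, 180°, 240°.
Among {82°, 202°, 262°}, 262° and 82° are a 180° pair.
The remaining hue 202° needs its own complement: 202 + 180 = 382 → 382 − 360 = 22°

22°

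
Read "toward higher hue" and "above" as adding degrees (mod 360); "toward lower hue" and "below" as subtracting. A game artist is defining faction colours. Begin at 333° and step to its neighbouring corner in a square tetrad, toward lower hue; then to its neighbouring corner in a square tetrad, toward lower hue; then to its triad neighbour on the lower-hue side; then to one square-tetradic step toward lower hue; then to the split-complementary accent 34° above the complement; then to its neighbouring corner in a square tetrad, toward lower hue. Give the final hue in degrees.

67°

333 − 90 = 243°   (square ↓)
243 − 90 = 153°   (square ↓)
153 − 120 = 33°   (triadic ↓)
33 − 90 = -57 → -57 + 360 = 303°   (square ↓)
303 + 214 = 517 → 517 − 360 = 157°   (split-comp 34° ↑)
157 − 90 = 67°   (square ↓)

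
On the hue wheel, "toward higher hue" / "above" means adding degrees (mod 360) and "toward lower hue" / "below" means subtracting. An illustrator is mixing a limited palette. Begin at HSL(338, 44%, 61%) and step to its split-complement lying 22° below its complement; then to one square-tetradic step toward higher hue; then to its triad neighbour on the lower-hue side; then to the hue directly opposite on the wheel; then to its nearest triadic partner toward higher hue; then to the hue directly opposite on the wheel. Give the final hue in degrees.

+158° (split-comp 22° ↓): 338 + 158 = 496 → 496 − 360 = 136°
+90° (square ↑): 136 + 90 = 226°
−120° (triadic ↓): 226 − 120 = 106°
+180° (complement): 106 + 180 = 286°
+120° (triadic ↑): 286 + 120 = 406 → 406 − 360 = 46°
+180° (complement): 46 + 180 = 226°

226°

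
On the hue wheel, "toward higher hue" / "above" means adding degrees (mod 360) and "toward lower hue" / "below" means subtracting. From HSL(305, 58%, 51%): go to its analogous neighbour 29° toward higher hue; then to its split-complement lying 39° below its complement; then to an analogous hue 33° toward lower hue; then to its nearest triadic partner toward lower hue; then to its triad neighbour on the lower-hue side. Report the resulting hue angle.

+29° (analog 29° ↑): 305 + 29 = 334°
+141° (split-comp 39° ↓): 334 + 141 = 475 → 475 − 360 = 115°
−33° (analog 33° ↓): 115 − 33 = 82°
−120° (triadic ↓): 82 − 120 = -38 → -38 + 360 = 322°
−120° (triadic ↓): 322 − 120 = 202°

202°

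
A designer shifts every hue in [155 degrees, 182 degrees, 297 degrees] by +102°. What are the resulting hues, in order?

257°, 284°, 39°

155 + 102 = 257°
182 + 102 = 284°
297 + 102 = 399 → 399 − 360 = 39°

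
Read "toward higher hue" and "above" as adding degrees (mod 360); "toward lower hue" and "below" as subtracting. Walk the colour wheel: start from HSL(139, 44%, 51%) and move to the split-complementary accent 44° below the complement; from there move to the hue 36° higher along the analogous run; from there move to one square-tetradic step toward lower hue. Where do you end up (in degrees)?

221°

split-comp 44° ↓ +136°: 139 + 136 = 275°
analog 36° ↑ +36°: 275 + 36 = 311°
square ↓ −90°: 311 − 90 = 221°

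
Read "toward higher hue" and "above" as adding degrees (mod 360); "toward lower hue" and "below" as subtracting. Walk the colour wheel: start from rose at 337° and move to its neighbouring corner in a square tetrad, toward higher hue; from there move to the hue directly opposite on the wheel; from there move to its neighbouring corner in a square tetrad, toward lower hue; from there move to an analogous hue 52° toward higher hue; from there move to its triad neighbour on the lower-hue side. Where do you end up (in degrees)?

89°

337 + 90 = 427 → 427 − 360 = 67°   (square ↑)
67 + 180 = 247°   (complement)
247 − 90 = 157°   (square ↓)
157 + 52 = 209°   (analog 52° ↑)
209 − 120 = 89°   (triadic ↓)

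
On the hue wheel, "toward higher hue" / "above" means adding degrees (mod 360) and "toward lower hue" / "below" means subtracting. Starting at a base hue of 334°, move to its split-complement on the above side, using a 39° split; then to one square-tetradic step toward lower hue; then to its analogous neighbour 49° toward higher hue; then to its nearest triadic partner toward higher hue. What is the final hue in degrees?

272°

334 + 219 = 553 → 553 − 360 = 193°   (split-comp 39° ↑)
193 − 90 = 103°   (square ↓)
103 + 49 = 152°   (analog 49° ↑)
152 + 120 = 272°   (triadic ↑)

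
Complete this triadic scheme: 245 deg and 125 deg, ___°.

5°

A triad places three hues 120° apart.
The full set through 125° is {5°, 125°, 245°}.
Given {125°, 245°}, the missing hue is 5°.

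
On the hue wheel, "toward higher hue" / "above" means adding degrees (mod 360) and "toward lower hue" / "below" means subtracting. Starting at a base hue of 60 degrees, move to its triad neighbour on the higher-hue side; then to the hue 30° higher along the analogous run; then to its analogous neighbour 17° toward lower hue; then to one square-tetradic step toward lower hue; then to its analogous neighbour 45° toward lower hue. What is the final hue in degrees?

58°

60 + 120 = 180°   (triadic ↑)
180 + 30 = 210°   (analog 30° ↑)
210 − 17 = 193°   (analog 17° ↓)
193 − 90 = 103°   (square ↓)
103 − 45 = 58°   (analog 45° ↓)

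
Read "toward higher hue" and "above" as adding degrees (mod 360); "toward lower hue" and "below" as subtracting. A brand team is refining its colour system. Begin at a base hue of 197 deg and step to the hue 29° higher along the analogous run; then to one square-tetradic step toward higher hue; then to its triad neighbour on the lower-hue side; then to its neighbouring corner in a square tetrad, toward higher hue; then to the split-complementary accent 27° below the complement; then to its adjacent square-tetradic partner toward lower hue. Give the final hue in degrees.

349°

analog 29° ↑ +29°: 197 + 29 = 226°
square ↑ +90°: 226 + 90 = 316°
triadic ↓ −120°: 316 − 120 = 196°
square ↑ +90°: 196 + 90 = 286°
split-comp 27° ↓ +153°: 286 + 153 = 439 → 439 − 360 = 79°
square ↓ −90°: 79 − 90 = -11 → -11 + 360 = 349°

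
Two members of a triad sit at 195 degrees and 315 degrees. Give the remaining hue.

A triad spaces three hues 120° apart.
The full set is {75°, 195°, 315°}.

75°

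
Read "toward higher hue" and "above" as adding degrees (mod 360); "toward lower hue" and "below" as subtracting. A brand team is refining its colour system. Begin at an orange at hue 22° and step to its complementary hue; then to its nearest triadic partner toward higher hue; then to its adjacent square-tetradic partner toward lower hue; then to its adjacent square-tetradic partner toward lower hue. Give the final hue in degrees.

142°

+180° (complement): 22 + 180 = 202°
+120° (triadic ↑): 202 + 120 = 322°
−90° (square ↓): 322 − 90 = 232°
−90° (square ↓): 232 − 90 = 142°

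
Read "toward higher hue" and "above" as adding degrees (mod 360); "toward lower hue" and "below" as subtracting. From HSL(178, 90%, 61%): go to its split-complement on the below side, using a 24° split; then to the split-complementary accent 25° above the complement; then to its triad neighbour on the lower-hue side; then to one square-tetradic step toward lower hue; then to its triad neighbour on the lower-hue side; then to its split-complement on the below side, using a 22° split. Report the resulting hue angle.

178 + 156 = 334°   (split-comp 24° ↓)
334 + 205 = 539 → 539 − 360 = 179°   (split-comp 25° ↑)
179 − 120 = 59°   (triadic ↓)
59 − 90 = -31 → -31 + 360 = 329°   (square ↓)
329 − 120 = 209°   (triadic ↓)
209 + 158 = 367 → 367 − 360 = 7°   (split-comp 22° ↓)

7°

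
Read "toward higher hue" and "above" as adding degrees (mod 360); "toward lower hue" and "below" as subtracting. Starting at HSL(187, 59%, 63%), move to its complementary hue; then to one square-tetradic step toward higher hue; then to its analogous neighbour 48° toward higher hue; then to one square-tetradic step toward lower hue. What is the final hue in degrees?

complement +180°: 187 + 180 = 367 → 367 − 360 = 7°
square ↑ +90°: 7 + 90 = 97°
analog 48° ↑ +48°: 97 + 48 = 145°
square ↓ −90°: 145 − 90 = 55°

55°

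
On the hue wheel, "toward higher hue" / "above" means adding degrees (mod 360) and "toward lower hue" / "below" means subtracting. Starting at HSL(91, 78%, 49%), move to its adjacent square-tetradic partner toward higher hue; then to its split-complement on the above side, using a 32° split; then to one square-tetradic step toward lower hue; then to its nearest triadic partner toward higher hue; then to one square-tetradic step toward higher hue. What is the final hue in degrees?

153°

91 + 90 = 181°   (square ↑)
181 + 212 = 393 → 393 − 360 = 33°   (split-comp 32° ↑)
33 − 90 = -57 → -57 + 360 = 303°   (square ↓)
303 + 120 = 423 → 423 − 360 = 63°   (triadic ↑)
63 + 90 = 153°   (square ↑)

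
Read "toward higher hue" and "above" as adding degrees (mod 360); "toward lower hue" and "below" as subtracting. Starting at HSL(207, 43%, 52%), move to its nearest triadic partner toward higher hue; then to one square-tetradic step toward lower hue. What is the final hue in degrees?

+120° (triadic ↑): 207 + 120 = 327°
−90° (square ↓): 327 − 90 = 237°

237°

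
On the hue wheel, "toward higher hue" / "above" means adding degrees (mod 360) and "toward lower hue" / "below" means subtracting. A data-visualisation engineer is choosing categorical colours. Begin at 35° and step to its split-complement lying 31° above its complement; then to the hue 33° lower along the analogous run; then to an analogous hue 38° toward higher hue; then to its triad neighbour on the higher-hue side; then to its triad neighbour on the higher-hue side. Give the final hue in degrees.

35 + 211 = 246°   (split-comp 31° ↑)
246 − 33 = 213°   (analog 33° ↓)
213 + 38 = 251°   (analog 38° ↑)
251 + 120 = 371 → 371 − 360 = 11°   (triadic ↑)
11 + 120 = 131°   (triadic ↑)

131°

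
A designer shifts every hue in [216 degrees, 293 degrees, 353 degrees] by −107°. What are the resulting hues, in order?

109°, 186°, 246°

216 − 107 = 109°
293 − 107 = 186°
353 − 107 = 246°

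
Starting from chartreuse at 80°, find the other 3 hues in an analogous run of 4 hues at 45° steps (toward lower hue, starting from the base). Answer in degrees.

Analogous hues sit every 45° along the wheel.
80 − 45 = 35°
80 − 90 = -10 → -10 + 360 = 350°
80 − 135 = -55 → -55 + 360 = 305°

35°, 350°, and 305°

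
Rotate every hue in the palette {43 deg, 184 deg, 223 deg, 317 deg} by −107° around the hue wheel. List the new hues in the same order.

43 − 107 = -64 → -64 + 360 = 296°
184 − 107 = 77°
223 − 107 = 116°
317 − 107 = 210°

296°, 77°, 116°, 210°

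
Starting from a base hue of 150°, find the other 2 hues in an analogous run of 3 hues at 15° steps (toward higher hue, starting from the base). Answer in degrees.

165° and 180°

150 + 15 = 165°
150 + 30 = 180°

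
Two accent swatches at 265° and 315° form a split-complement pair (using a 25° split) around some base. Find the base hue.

The accents sit 25° either side of the complement, so the complement is their short-arc midpoint on the wheel.
Short-arc midpoint of 265° and 315°: 290°.
Base is 180° from the complement: 290 − 180 = 110°

110°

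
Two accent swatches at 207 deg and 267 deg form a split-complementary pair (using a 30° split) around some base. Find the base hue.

57°

The accents sit 30° either side of the complement, so the complement is their short-arc midpoint on the wheel.
Short-arc midpoint of 207° and 267°: 237°.
Base is 180° from the complement: 237 − 180 = 57°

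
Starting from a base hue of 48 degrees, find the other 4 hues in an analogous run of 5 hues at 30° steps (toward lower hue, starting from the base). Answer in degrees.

Analogous hues sit every 30° along the wheel.
48 − 30 = 18°
48 − 60 = -12 → -12 + 360 = 348°
48 − 90 = -42 → -42 + 360 = 318°
48 − 120 = -72 → -72 + 360 = 288°

18°, 348°, 318°, and 288°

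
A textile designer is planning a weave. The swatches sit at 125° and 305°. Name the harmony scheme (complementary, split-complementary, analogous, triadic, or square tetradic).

Sort the hues: 125°, 305°.
Successive gaps around the wheel: 180°, 180°.
Two hues 180° apart are complementary.

complementary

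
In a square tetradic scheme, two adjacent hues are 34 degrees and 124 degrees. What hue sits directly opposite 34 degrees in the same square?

214°

A square tetradic scheme places four hues 90° apart; opposite corners are 180° apart.
34 + 180 = 214°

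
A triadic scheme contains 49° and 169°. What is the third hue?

A triad spaces three hues 120° apart.
The full set is {49°, 169°, 289°}.

289°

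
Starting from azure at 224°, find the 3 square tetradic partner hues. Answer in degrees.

A square tetradic scheme places four hues every 90°.
224 + 90 = 314°
224 + 180 = 404 → 404 − 360 = 44°
224 + 270 = 494 → 494 − 360 = 134°

314°, 44°, 134°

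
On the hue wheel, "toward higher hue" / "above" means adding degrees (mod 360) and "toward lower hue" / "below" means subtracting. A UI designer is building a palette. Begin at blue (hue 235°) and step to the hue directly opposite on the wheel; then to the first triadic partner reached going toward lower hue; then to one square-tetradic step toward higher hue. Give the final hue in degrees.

25°

235 + 180 = 415 → 415 − 360 = 55°   (complement)
55 − 120 = -65 → -65 + 360 = 295°   (triadic ↓)
295 + 90 = 385 → 385 − 360 = 25°   (square ↑)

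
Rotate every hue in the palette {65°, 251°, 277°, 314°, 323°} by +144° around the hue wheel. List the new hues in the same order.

209°, 35°, 61°, 98°, 107°

65 + 144 = 209°
251 + 144 = 395 → 395 − 360 = 35°
277 + 144 = 421 → 421 − 360 = 61°
314 + 144 = 458 → 458 − 360 = 98°
323 + 144 = 467 → 467 − 360 = 107°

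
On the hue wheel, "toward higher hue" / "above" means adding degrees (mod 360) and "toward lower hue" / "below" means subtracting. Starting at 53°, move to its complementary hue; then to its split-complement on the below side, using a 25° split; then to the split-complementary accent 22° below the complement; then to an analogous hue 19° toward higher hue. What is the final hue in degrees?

complement +180°: 53 + 180 = 233°
split-comp 25° ↓ +155°: 233 + 155 = 388 → 388 − 360 = 28°
split-comp 22° ↓ +158°: 28 + 158 = 186°
analog 19° ↑ +19°: 186 + 19 = 205°

205°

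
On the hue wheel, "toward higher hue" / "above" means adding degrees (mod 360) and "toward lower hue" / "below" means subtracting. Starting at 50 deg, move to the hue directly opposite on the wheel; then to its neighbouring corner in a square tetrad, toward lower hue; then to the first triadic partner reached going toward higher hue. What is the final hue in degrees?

complement +180°: 50 + 180 = 230°
square ↓ −90°: 230 − 90 = 140°
triadic ↑ +120°: 140 + 120 = 260°

260°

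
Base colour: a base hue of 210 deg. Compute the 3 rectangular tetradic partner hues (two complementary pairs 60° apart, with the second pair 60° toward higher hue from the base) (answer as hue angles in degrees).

270°, 30°, and 90°

A rectangular tetradic uses two complementary pairs 60° apart: offsets 0°, 60°, 180°, 240°.
210 + 60 = 270°
210 + 180 = 390 → 390 − 360 = 30°
210 + 240 = 450 → 450 − 360 = 90°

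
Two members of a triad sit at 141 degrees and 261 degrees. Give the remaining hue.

A triad spaces three hues 120° apart.
The full set is {21°, 141°, 261°}.

21°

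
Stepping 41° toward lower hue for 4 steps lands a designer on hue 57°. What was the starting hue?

221°

4 steps of 41° (toward lower hue) give a net shift of −164°.
Start = end − shift: 57 + 164 = 221°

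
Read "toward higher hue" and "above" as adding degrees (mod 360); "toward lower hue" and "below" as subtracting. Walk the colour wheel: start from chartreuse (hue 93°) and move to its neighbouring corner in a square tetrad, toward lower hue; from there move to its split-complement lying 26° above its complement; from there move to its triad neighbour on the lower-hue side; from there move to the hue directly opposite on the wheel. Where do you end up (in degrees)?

93 − 90 = 3°   (square ↓)
3 + 206 = 209°   (split-comp 26° ↑)
209 − 120 = 89°   (triadic ↓)
89 + 180 = 269°   (complement)

269°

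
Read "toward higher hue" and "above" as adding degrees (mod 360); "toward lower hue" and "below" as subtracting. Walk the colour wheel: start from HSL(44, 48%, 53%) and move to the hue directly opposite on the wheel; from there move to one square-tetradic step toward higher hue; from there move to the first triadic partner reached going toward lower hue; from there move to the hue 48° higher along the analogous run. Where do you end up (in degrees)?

+180° (complement): 44 + 180 = 224°
+90° (square ↑): 224 + 90 = 314°
−120° (triadic ↓): 314 − 120 = 194°
+48° (analog 48° ↑): 194 + 48 = 242°

242°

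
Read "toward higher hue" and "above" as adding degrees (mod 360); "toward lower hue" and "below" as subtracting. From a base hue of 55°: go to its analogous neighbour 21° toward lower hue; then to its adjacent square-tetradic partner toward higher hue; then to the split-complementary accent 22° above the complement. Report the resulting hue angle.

326°

analog 21° ↓ −21°: 55 − 21 = 34°
square ↑ +90°: 34 + 90 = 124°
split-comp 22° ↑ +202°: 124 + 202 = 326°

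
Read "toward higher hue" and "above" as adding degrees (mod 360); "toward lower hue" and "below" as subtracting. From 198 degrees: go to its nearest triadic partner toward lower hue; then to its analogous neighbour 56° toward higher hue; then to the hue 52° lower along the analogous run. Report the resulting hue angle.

198 − 120 = 78°   (triadic ↓)
78 + 56 = 134°   (analog 56° ↑)
134 − 52 = 82°   (analog 52° ↓)

82°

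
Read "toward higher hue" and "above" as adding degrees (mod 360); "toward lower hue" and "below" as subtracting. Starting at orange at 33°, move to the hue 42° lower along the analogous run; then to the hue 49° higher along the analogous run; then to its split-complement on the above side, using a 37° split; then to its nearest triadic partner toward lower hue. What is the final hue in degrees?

33 − 42 = -9 → -9 + 360 = 351°   (analog 42° ↓)
351 + 49 = 400 → 400 − 360 = 40°   (analog 49° ↑)
40 + 217 = 257°   (split-comp 37° ↑)
257 − 120 = 137°   (triadic ↓)

137°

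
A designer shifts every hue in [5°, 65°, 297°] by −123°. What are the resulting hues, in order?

5 − 123 = -118 → -118 + 360 = 242°
65 − 123 = -58 → -58 + 360 = 302°
297 − 123 = 174°

242°, 302°, 174°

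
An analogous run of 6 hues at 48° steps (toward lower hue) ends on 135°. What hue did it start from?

5 steps of 48° (toward lower hue) give a net shift of −240°.
Start = end − shift: 135 + 240 = 375 → 375 − 360 = 15°

15°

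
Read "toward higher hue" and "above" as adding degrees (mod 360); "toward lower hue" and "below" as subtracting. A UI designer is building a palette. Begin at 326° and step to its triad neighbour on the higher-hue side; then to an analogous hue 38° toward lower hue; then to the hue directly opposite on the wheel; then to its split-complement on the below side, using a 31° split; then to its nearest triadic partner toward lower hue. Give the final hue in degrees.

triadic ↑ +120°: 326 + 120 = 446 → 446 − 360 = 86°
analog 38° ↓ −38°: 86 − 38 = 48°
complement +180°: 48 + 180 = 228°
split-comp 31° ↓ +149°: 228 + 149 = 377 → 377 − 360 = 17°
triadic ↓ −120°: 17 − 120 = -103 → -103 + 360 = 257°

257°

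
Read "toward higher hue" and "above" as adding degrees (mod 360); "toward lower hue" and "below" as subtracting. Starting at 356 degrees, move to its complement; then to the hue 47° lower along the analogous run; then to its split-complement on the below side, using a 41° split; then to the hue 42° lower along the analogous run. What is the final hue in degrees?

226°

356 + 180 = 536 → 536 − 360 = 176°   (complement)
176 − 47 = 129°   (analog 47° ↓)
129 + 139 = 268°   (split-comp 41° ↓)
268 − 42 = 226°   (analog 42° ↓)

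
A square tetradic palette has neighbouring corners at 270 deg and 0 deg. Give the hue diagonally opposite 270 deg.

90°

A square tetradic scheme places four hues 90° apart; opposite corners are 180° apart.
270 + 180 = 450 → 450 − 360 = 90°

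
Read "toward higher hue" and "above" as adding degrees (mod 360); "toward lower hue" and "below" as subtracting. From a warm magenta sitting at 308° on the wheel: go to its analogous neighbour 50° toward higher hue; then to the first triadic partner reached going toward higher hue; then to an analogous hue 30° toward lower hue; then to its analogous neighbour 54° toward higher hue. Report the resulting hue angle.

142°

+50° (analog 50° ↑): 308 + 50 = 358°
+120° (triadic ↑): 358 + 120 = 478 → 478 − 360 = 118°
−30° (analog 30° ↓): 118 − 30 = 88°
+54° (analog 54° ↑): 88 + 54 = 142°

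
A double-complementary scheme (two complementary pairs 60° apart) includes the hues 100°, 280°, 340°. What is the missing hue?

A rectangular tetradic uses two complementary pairs 60° apart: offsets 0°, 60°, 180°, 240°.
Among {100°, 280°, 340°}, 100° and 280° are a 180° pair.
The remaining hue 340° needs its own complement: 340 + 180 = 520 → 520 − 360 = 160°

160°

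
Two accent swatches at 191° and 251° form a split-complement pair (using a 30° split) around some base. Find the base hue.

41°

The accents sit 30° either side of the complement, so the complement is their short-arc midpoint on the wheel.
Short-arc midpoint of 191° and 251°: 221°.
Base is 180° from the complement: 221 − 180 = 41°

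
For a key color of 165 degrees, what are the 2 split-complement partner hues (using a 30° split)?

315° and 15°

Complement of 165 degrees: 165 + 180 = 345°
345 − 30 = 315°
345 + 30 = 375 → 375 − 360 = 15°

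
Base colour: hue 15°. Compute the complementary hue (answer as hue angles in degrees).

15 + 180 = 195°

195°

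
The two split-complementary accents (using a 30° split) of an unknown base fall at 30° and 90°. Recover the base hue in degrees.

240°

The accents sit 30° either side of the complement, so the complement is their short-arc midpoint on the wheel.
Short-arc midpoint of 30° and 90°: 60°.
Base is 180° from the complement: 60 − 180 = -120 → -120 + 360 = 240°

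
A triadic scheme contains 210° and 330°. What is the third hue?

A triad spaces three hues 120° apart.
The full set is {90°, 210°, 330°}.

90°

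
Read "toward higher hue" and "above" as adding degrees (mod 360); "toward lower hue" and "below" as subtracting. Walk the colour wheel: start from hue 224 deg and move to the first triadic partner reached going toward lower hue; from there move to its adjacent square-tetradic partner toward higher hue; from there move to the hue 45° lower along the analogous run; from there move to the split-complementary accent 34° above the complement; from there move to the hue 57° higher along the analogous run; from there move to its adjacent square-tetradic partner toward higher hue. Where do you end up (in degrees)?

150°

224 − 120 = 104°   (triadic ↓)
104 + 90 = 194°   (square ↑)
194 − 45 = 149°   (analog 45° ↓)
149 + 214 = 363 → 363 − 360 = 3°   (split-comp 34° ↑)
3 + 57 = 60°   (analog 57° ↑)
60 + 90 = 150°   (square ↑)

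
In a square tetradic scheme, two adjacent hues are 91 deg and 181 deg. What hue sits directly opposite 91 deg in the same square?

271°

A square tetradic scheme places four hues 90° apart; opposite corners are 180° apart.
91 + 180 = 271°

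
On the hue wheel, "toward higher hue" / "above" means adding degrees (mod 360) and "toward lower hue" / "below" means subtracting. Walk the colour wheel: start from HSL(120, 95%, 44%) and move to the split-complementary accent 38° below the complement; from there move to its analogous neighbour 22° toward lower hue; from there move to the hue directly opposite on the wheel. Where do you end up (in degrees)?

60°

split-comp 38° ↓ +142°: 120 + 142 = 262°
analog 22° ↓ −22°: 262 − 22 = 240°
complement +180°: 240 + 180 = 420 → 420 − 360 = 60°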